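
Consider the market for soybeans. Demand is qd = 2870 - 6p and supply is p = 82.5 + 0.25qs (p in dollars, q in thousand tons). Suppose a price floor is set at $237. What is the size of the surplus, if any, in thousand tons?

0

Rearranging supply gives qs = 4p - 330. Equilibrium: 2870 - 6p = 4p - 330, so 3200 = 10p and p* = 320, q* = 950.
The floor of 237 is below the equilibrium price 320, so it is not binding; the market clears at p* = 320, q* = 950.
Since the control does not bind, there is no surplus.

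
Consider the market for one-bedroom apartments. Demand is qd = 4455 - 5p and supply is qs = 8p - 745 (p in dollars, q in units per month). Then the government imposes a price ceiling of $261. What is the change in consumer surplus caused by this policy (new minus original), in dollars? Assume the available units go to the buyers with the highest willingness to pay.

Equilibrium: 4455 - 5p = 8p - 745, so 5200 = 13p and p* = 400, q* = 2455.
Since 261 < 400, the ceiling is binding.
At p = 261: qd = 4455 - 5·261 = 3150 and qs = 8·261 - 745 = 1343.
Consumer surplus without the control is ½ · (891 - 400) · 2455 = 602702.5.
With the ceiling, 1343 units are sold at 261 (assume they go to the highest-value buyers). The demand price at q = 1343 is 622.4, so CS = ½ · [(891 - 261) + (622.4 - 261)] · 1343 = 665725.1.
Change in consumer surplus = 665725.1 - 602702.5 = 63022.6.

63022.6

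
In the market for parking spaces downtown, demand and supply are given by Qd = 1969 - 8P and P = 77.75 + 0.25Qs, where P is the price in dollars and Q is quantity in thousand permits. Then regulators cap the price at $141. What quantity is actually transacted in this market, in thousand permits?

Rearranging supply gives Qs = 4P - 311. Without the control the market clears where 1969 - 8P = 4P - 311, i.e. P* = 190 and Q* = 449.
The ceiling of 141 is below the equilibrium price 190, so it binds.
At P = 141: Qd = 1969 - 8·141 = 841 and Qs = 4·141 - 311 = 253.
The quantity actually transacted is the short side, supply: 253.

253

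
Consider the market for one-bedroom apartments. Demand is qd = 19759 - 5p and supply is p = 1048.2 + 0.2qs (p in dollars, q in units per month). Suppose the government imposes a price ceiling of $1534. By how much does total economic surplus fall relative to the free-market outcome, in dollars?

4665780

Rearranging supply gives qs = 5p - 5241. Without the control the market clears where 19759 - 5p = 5p - 5241, i.e. p* = 2500 and q* = 7259.
The ceiling of 1534 is below the equilibrium price 2500, so it binds.
At p = 1534: qd = 19759 - 5·1534 = 12089 and qs = 5·1534 - 5241 = 2429.
Quantity traded falls to 2429. At q = 2429 the demand price is (19759 - 2429)/5 = 3466 and the supply price is (5241 + 2429)/5 = 1534.
Deadweight loss = ½ · (3466 - 1534) · (7259 - 2429) = ½ · 1932 · 4830 = 4665780.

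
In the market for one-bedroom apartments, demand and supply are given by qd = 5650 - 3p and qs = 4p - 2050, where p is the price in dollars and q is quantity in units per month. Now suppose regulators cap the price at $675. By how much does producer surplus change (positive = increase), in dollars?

Without the control the market clears where 5650 - 3p = 4p - 2050, i.e. p* = 1100 and q* = 2350.
Since 675 < 1100, the ceiling is binding.
At p = 675: qd = 5650 - 3·675 = 3625 and qs = 4·675 - 2050 = 650.
Producer surplus without the control is ½ · (1100 - 512.5) · 2350 = 690312.5.
With the ceiling, producers sell 650 units at 675, so PS = ½ · (675 - 512.5) · 650 = 52812.5.
Change in producer surplus = 52812.5 - 690312.5 = -637500.

-637500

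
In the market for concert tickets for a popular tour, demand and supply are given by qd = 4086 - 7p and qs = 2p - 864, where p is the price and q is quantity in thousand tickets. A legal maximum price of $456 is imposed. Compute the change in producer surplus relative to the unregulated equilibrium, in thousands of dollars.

Equilibrium: 4086 - 7p = 2p - 864, so 4950 = 9p and p* = 550, q* = 236.
Since 456 < 550, the ceiling is binding.
At p = 456: qd = 4086 - 7·456 = 894 and qs = 2·456 - 864 = 48.
Producer surplus without the control is ½ · (550 - 432) · 236 = 13924.
With the ceiling, producers sell 48 units at 456, so PS = ½ · (456 - 432) · 48 = 576.
Change in producer surplus = 576 - 13924 = -13348.

-13348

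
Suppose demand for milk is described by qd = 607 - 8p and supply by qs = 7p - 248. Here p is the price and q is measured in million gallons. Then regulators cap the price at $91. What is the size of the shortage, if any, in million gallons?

0

Setting quantity demanded equal to quantity supplied, 607 - 8p = 7p - 248, gives p* = 57 and q* = 151.
Since 91 is above p* = 57, the ceiling does not bind and the free-market outcome prevails.
Since the control does not bind, there is no shortage.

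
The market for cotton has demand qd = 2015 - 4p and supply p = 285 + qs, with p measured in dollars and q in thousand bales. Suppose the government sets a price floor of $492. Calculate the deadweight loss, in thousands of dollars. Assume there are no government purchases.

10240

Rearranging supply gives qs = p - 285. Equilibrium: 2015 - 4p = p - 285, so 2300 = 5p and p* = 460, q* = 175.
Since 492 > 460, the floor is binding.
At p = 492: qd = 2015 - 4·492 = 47 and qs = 492 - 285 = 207.
Quantity traded falls to 47. At q = 47 the demand price is (2015 - 47)/4 = 492 and the supply price is 285 + 47 = 332.
Deadweight loss = ½ · (492 - 332) · (175 - 47) = ½ · 160 · 128 = 10240.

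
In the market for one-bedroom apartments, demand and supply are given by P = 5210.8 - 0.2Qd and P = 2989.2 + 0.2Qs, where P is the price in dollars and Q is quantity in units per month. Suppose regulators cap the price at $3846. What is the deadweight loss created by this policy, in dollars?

Rearranging demand gives Qd = 26054 - 5P; rearranging supply gives Qs = 5P - 14946. Without the control the market clears where 26054 - 5P = 5P - 14946, i.e. P* = 4100 and Q* = 5554.
The ceiling of 3846 is below the equilibrium price 4100, so it binds.
At P = 3846: Qd = 26054 - 5·3846 = 6824 and Qs = 5·3846 - 14946 = 4284.
Quantity traded falls to 4284. At Q = 4284 the demand price is (26054 - 4284)/5 = 4354 and the supply price is (14946 + 4284)/5 = 3846.
Deadweight loss = ½ · (4354 - 3846) · (5554 - 4284) = ½ · 508 · 1270 = 322580.

322580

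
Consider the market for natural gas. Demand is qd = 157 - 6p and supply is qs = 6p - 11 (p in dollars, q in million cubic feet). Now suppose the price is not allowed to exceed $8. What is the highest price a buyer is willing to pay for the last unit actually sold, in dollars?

20

Equilibrium: 157 - 6p = 6p - 11, so 168 = 12p and p* = 14, q* = 73.
Since 8 < 14, the ceiling is binding.
At p = 8: qd = 157 - 6·8 = 109 and qs = 6·8 - 11 = 37.
Only 37 units reach the market. On the demand curve, the marginal buyer's willingness to pay at q = 37 is (157 - 37)/6 = 20.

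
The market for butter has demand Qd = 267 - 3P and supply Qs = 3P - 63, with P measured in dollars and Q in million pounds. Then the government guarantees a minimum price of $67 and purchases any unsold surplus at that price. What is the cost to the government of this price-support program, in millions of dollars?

Without the control the market clears where 267 - 3P = 3P - 63, i.e. P* = 55 and Q* = 102.
Because the floor (67) lies above the market-clearing price, it is binding.
At P = 67: Qd = 267 - 3·67 = 66 and Qs = 3·67 - 63 = 138.
Surplus = Qs - Qd = 72.
Government expenditure = surplus × support price = 72 × 67 = 4824.

4824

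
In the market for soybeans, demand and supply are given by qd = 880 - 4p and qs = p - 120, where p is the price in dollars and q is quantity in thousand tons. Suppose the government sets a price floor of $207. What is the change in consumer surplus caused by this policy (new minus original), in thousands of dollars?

-462

In a free market, 880 - 4p = p - 120 gives the equilibrium p* = 200, q* = 80.
Because the floor (207) lies above the market-clearing price, it is binding.
At p = 207: qd = 880 - 4·207 = 52 and qs = 207 - 120 = 87.
Consumer surplus without the control is ½ · (220 - 200) · 80 = 800.
With the floor, consumers buy 52 units at 207, so CS = ½ · (220 - 207) · 52 = 338.
Change in consumer surplus = 338 - 800 = -462.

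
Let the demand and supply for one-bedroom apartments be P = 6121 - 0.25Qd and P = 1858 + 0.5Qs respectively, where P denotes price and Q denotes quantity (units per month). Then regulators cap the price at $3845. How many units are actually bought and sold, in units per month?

3974

Rearranging demand gives Qd = 24484 - 4P; rearranging supply gives Qs = 2P - 3716. Without the control the market clears where 24484 - 4P = 2P - 3716, i.e. P* = 4700 and Q* = 5684.
Because the ceiling (3845) lies below the market-clearing price, it is binding.
At P = 3845: Qd = 24484 - 4·3845 = 9104 and Qs = 2·3845 - 3716 = 3974.
The quantity actually transacted is the short side, supply: 3974.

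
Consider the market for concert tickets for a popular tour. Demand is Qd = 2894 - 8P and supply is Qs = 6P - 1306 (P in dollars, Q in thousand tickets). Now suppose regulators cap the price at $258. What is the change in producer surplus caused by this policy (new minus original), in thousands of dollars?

-15456

Setting quantity demanded equal to quantity supplied, 2894 - 8P = 6P - 1306, gives P* = 300 and Q* = 494.
Since 258 < 300, the ceiling is binding.
At P = 258: Qd = 2894 - 8·258 = 830 and Qs = 6·258 - 1306 = 242.
Producer surplus without the control is ½ · (300 - 653/3) · 494 = 61009/3.
With the ceiling, producers sell 242 units at 258, so PS = ½ · (258 - 653/3) · 242 = 14641/3.
Change in producer surplus = 14641/3 - 61009/3 = -15456.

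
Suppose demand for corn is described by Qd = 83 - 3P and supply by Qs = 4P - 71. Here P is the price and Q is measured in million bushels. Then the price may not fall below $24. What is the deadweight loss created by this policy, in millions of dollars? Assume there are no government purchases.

In a free market, 83 - 3P = 4P - 71 gives the equilibrium P* = 22, Q* = 17.
Because the floor (24) lies above the market-clearing price, it is binding.
At P = 24: Qd = 83 - 3·24 = 11 and Qs = 4·24 - 71 = 25.
Quantity traded falls to 11. At Q = 11 the demand price is (83 - 11)/3 = 24 and the supply price is (71 + 11)/4 = 20.5.
Deadweight loss = ½ · (24 - 20.5) · (17 - 11) = ½ · 3.5 · 6 = 10.5.

10.5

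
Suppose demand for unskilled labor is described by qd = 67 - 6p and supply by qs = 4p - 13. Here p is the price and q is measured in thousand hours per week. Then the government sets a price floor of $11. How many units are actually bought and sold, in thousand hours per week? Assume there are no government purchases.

Without the control the market clears where 67 - 6p = 4p - 13, i.e. p* = 8 and q* = 19.
The floor of 11 is above the equilibrium price 8, so it binds.
At p = 11: qd = 67 - 6·11 = 1 and qs = 4·11 - 13 = 31.
The quantity actually transacted is the short side, demand: 1.

1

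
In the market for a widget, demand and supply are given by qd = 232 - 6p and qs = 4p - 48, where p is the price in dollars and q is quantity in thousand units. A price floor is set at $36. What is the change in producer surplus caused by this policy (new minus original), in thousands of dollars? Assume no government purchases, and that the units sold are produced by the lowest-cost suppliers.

Setting quantity demanded equal to quantity supplied, 232 - 6p = 4p - 48, gives p* = 28 and q* = 64.
Because the floor (36) lies above the market-clearing price, it is binding.
At p = 36: qd = 232 - 6·36 = 16 and qs = 4·36 - 48 = 96.
Producer surplus without the control is ½ · (28 - 12) · 64 = 512.
With the floor, 16 units are sold at 36. The supply price at q = 16 is 16, so PS = ½ · [(36 - 12) + (36 - 16)] · 16 = 352.
Change in producer surplus = 352 - 512 = -160.

-160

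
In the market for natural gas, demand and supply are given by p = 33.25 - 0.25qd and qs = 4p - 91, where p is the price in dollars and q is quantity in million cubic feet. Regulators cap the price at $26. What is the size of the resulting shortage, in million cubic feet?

16

Rearranging demand gives qd = 133 - 4p. In a free market, 133 - 4p = 4p - 91 gives the equilibrium p* = 28, q* = 21.
The ceiling of 26 is below the equilibrium price 28, so it binds.
At p = 26: qd = 133 - 4·26 = 29 and qs = 4·26 - 91 = 13.
Shortage = qd - qs = 29 - 13 = 16.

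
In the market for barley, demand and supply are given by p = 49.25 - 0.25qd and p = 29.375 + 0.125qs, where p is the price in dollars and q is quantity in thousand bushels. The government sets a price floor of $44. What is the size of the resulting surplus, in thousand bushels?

Rearranging demand gives qd = 197 - 4p; rearranging supply gives qs = 8p - 235. Equilibrium: 197 - 4p = 8p - 235, so 432 = 12p and p* = 36, q* = 53.
Because the floor (44) lies above the market-clearing price, it is binding.
At p = 44: qd = 197 - 4·44 = 21 and qs = 8·44 - 235 = 117.
Surplus = qs - qd = 117 - 21 = 96.

96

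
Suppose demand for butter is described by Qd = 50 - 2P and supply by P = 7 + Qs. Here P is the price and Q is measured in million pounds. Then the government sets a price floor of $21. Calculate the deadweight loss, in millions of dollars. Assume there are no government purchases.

12

Rearranging supply gives Qs = P - 7. In a free market, 50 - 2P = P - 7 gives the equilibrium P* = 19, Q* = 12.
Since 21 > 19, the floor is binding.
At P = 21: Qd = 50 - 2·21 = 8 and Qs = 21 - 7 = 14.
Quantity traded falls to 8. At Q = 8 the demand price is (50 - 8)/2 = 21 and the supply price is 7 + 8 = 15.
Deadweight loss = ½ · (21 - 15) · (12 - 8) = ½ · 6 · 4 = 12.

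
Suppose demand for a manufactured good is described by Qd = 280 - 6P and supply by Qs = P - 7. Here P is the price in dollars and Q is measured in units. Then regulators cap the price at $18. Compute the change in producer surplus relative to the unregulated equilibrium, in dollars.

In a free market, 280 - 6P = P - 7 gives the equilibrium P* = 41, Q* = 34.
Because the ceiling (18) lies below the market-clearing price, it is binding.
At P = 18: Qd = 280 - 6·18 = 172 and Qs = 18 - 7 = 11.
Producer surplus without the control is ½ · (41 - 7) · 34 = 578.
With the ceiling, producers sell 11 units at 18, so PS = ½ · (18 - 7) · 11 = 60.5.
Change in producer surplus = 60.5 - 578 = -517.5.

-517.5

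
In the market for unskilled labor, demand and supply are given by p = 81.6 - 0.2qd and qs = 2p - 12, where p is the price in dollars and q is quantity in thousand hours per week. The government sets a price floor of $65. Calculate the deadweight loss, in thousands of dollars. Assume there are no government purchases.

218.75

Rearranging demand gives qd = 408 - 5p. Equilibrium: 408 - 5p = 2p - 12, so 420 = 7p and p* = 60, q* = 108.
Since 65 > 60, the floor is binding.
At p = 65: qd = 408 - 5·65 = 83 and qs = 2·65 - 12 = 118.
Quantity traded falls to 83. At q = 83 the demand price is (408 - 83)/5 = 65 and the supply price is (12 + 83)/2 = 47.5.
Deadweight loss = ½ · (65 - 47.5) · (108 - 83) = ½ · 17.5 · 25 = 218.75.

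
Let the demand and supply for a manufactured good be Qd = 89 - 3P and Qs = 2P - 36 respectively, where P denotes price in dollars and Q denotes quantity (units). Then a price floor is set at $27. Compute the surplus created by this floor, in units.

Equilibrium: 89 - 3P = 2P - 36, so 125 = 5P and P* = 25, Q* = 14.
Since 27 > 25, the floor is binding.
At P = 27: Qd = 89 - 3·27 = 8 and Qs = 2·27 - 36 = 18.
Surplus = Qs - Qd = 18 - 8 = 10.

10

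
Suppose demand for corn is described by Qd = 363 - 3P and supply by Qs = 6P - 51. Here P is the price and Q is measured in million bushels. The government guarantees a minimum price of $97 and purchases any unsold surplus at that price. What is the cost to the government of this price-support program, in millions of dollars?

44523

In a free market, 363 - 3P = 6P - 51 gives the equilibrium P* = 46, Q* = 225.
Since 97 > 46, the floor is binding.
At P = 97: Qd = 363 - 3·97 = 72 and Qs = 6·97 - 51 = 531.
Surplus = Qs - Qd = 459.
Government expenditure = surplus × support price = 459 × 97 = 44523.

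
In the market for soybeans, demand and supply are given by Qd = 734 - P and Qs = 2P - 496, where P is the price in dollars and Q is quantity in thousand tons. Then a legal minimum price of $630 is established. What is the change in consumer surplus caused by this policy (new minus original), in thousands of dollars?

Setting quantity demanded equal to quantity supplied, 734 - P = 2P - 496, gives P* = 410 and Q* = 324.
Since 630 > 410, the floor is binding.
At P = 630: Qd = 734 - 630 = 104 and Qs = 2·630 - 496 = 764.
Consumer surplus without the control is ½ · (734 - 410) · 324 = 52488.
With the floor, consumers buy 104 units at 630, so CS = ½ · (734 - 630) · 104 = 5408.
Change in consumer surplus = 5408 - 52488 = -47080.

-47080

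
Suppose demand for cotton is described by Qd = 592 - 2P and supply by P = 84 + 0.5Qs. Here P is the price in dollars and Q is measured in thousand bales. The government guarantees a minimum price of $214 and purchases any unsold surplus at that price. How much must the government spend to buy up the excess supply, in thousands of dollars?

20544

Rearranging supply gives Qs = 2P - 168. Setting quantity demanded equal to quantity supplied, 592 - 2P = 2P - 168, gives P* = 190 and Q* = 212.
The floor of 214 is above the equilibrium price 190, so it binds.
At P = 214: Qd = 592 - 2·214 = 164 and Qs = 2·214 - 168 = 260.
Surplus = Qs - Qd = 96.
Government expenditure = surplus × support price = 96 × 214 = 20544.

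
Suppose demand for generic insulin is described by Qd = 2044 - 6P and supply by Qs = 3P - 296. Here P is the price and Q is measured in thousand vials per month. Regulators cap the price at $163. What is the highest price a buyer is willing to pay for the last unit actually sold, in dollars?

In a free market, 2044 - 6P = 3P - 296 gives the equilibrium P* = 260, Q* = 484.
Because the ceiling (163) lies below the market-clearing price, it is binding.
At P = 163: Qd = 2044 - 6·163 = 1066 and Qs = 3·163 - 296 = 193.
Only 193 units reach the market. On the demand curve, the marginal buyer's willingness to pay at Q = 193 is (2044 - 193)/6 = 308.5.

308.5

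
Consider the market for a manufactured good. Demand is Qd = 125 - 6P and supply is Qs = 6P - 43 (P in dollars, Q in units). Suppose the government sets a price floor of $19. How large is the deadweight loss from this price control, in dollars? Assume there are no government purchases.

Without the control the market clears where 125 - 6P = 6P - 43, i.e. P* = 14 and Q* = 41.
Since 19 > 14, the floor is binding.
At P = 19: Qd = 125 - 6·19 = 11 and Qs = 6·19 - 43 = 71.
Quantity traded falls to 11. At Q = 11 the demand price is (125 - 11)/6 = 19 and the supply price is (43 + 11)/6 = 9.
Deadweight loss = ½ · (19 - 9) · (41 - 11) = ½ · 10 · 30 = 150.

150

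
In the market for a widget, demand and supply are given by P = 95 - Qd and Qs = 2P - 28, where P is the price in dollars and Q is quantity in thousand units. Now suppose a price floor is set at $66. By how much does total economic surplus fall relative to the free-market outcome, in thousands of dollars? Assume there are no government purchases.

468.75

Rearranging demand gives Qd = 95 - P. Without the control the market clears where 95 - P = 2P - 28, i.e. P* = 41 and Q* = 54.
Since 66 > 41, the floor is binding.
At P = 66: Qd = 95 - 66 = 29 and Qs = 2·66 - 28 = 104.
Quantity traded falls to 29. At Q = 29 the demand price is 95 - 29 = 66 and the supply price is (28 + 29)/2 = 28.5.
Deadweight loss = ½ · (66 - 28.5) · (54 - 29) = ½ · 37.5 · 25 = 468.75.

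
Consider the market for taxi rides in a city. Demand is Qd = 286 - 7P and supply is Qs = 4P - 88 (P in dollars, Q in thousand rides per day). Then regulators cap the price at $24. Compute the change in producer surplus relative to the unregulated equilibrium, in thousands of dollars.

-280

Without the control the market clears where 286 - 7P = 4P - 88, i.e. P* = 34 and Q* = 48.
Since 24 < 34, the ceiling is binding.
At P = 24: Qd = 286 - 7·24 = 118 and Qs = 4·24 - 88 = 8.
Producer surplus without the control is ½ · (34 - 22) · 48 = 288.
With the ceiling, producers sell 8 units at 24, so PS = ½ · (24 - 22) · 8 = 8.
Change in producer surplus = 8 - 288 = -280.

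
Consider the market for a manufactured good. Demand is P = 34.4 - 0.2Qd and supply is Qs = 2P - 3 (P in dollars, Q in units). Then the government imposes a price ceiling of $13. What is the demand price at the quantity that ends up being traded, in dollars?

29.8

Rearranging demand gives Qd = 172 - 5P. Without the control the market clears where 172 - 5P = 2P - 3, i.e. P* = 25 and Q* = 47.
Because the ceiling (13) lies below the market-clearing price, it is binding.
At P = 13: Qd = 172 - 5·13 = 107 and Qs = 2·13 - 3 = 23.
Only 23 units reach the market. On the demand curve, the marginal buyer's willingness to pay at Q = 23 is (172 - 23)/5 = 29.8.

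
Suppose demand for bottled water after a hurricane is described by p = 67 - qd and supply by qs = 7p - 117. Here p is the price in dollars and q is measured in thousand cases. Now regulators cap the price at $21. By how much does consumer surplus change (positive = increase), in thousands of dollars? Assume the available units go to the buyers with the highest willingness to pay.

Rearranging demand gives qd = 67 - p. Without the control the market clears where 67 - p = 7p - 117, i.e. p* = 23 and q* = 44.
Because the ceiling (21) lies below the market-clearing price, it is binding.
At p = 21: qd = 67 - 21 = 46 and qs = 7·21 - 117 = 30.
Consumer surplus without the control is ½ · (67 - 23) · 44 = 968.
With the ceiling, 30 units are sold at 21 (assume they go to the highest-value buyers). The demand price at q = 30 is 37, so CS = ½ · [(67 - 21) + (37 - 21)] · 30 = 930.
Change in consumer surplus = 930 - 968 = -38.

-38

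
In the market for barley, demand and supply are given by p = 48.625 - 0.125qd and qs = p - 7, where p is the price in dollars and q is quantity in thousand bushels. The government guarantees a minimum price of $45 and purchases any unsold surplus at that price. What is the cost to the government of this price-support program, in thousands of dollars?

Rearranging demand gives qd = 389 - 8p. Without the control the market clears where 389 - 8p = p - 7, i.e. p* = 44 and q* = 37.
Because the floor (45) lies above the market-clearing price, it is binding.
At p = 45: qd = 389 - 8·45 = 29 and qs = 45 - 7 = 38.
Surplus = qs - qd = 9.
Government expenditure = surplus × support price = 9 × 45 = 405.

405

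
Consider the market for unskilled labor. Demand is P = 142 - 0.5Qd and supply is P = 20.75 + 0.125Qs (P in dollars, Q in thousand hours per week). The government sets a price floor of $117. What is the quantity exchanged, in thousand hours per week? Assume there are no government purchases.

Rearranging demand gives Qd = 284 - 2P; rearranging supply gives Qs = 8P - 166. Without the control the market clears where 284 - 2P = 8P - 166, i.e. P* = 45 and Q* = 194.
Since 117 > 45, the floor is binding.
At P = 117: Qd = 284 - 2·117 = 50 and Qs = 8·117 - 166 = 770.
The quantity actually transacted is the short side, demand: 50.

50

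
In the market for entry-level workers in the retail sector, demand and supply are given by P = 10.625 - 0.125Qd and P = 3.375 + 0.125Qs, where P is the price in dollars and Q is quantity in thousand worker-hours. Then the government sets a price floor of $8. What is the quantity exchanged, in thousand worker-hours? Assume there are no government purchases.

Rearranging demand gives Qd = 85 - 8P; rearranging supply gives Qs = 8P - 27. Equilibrium: 85 - 8P = 8P - 27, so 112 = 16P and P* = 7, Q* = 29.
Since 8 > 7, the floor is binding.
At P = 8: Qd = 85 - 8·8 = 21 and Qs = 8·8 - 27 = 37.
The quantity actually transacted is the short side, demand: 21.

21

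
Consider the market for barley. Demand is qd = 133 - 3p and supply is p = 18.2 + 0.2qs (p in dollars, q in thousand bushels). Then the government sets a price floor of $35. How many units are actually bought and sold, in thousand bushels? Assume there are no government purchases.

Rearranging supply gives qs = 5p - 91. Without the control the market clears where 133 - 3p = 5p - 91, i.e. p* = 28 and q* = 49.
Because the floor (35) lies above the market-clearing price, it is binding.
At p = 35: qd = 133 - 3·35 = 28 and qs = 5·35 - 91 = 84.
The quantity actually transacted is the short side, demand: 28.

28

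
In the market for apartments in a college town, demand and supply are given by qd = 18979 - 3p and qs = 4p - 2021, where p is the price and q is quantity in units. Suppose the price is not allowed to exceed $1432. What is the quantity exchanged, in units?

In a free market, 18979 - 3p = 4p - 2021 gives the equilibrium p* = 3000, q* = 9979.
Because the ceiling (1432) lies below the market-clearing price, it is binding.
At p = 1432: qd = 18979 - 3·1432 = 14683 and qs = 4·1432 - 2021 = 3707.
The quantity actually transacted is the short side, supply: 3707.

3707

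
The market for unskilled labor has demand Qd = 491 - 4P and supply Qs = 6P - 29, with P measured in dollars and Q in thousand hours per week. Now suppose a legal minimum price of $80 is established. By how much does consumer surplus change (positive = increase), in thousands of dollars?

-6356

Without the control the market clears where 491 - 4P = 6P - 29, i.e. P* = 52 and Q* = 283.
The floor of 80 is above the equilibrium price 52, so it binds.
At P = 80: Qd = 491 - 4·80 = 171 and Qs = 6·80 - 29 = 451.
Consumer surplus without the control is ½ · (122.75 - 52) · 283 = 10011.125.
With the floor, consumers buy 171 units at 80, so CS = ½ · (122.75 - 80) · 171 = 3655.125.
Change in consumer surplus = 3655.125 - 10011.125 = -6356.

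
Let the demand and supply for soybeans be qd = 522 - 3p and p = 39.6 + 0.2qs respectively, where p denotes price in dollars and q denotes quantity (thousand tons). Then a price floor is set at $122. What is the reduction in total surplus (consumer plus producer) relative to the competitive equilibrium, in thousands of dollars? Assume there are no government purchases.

2457.6

Rearranging supply gives qs = 5p - 198. Equilibrium: 522 - 3p = 5p - 198, so 720 = 8p and p* = 90, q* = 252.
The floor of 122 is above the equilibrium price 90, so it binds.
At p = 122: qd = 522 - 3·122 = 156 and qs = 5·122 - 198 = 412.
Quantity traded falls to 156. At q = 156 the demand price is (522 - 156)/3 = 122 and the supply price is (198 + 156)/5 = 70.8.
Deadweight loss = ½ · (122 - 70.8) · (252 - 156) = ½ · 51.2 · 96 = 2457.6.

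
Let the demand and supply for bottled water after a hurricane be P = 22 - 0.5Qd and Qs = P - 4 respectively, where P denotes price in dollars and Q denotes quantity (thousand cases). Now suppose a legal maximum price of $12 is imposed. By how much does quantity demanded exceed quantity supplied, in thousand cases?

Rearranging demand gives Qd = 44 - 2P. Setting quantity demanded equal to quantity supplied, 44 - 2P = P - 4, gives P* = 16 and Q* = 12.
The ceiling of 12 is below the equilibrium price 16, so it binds.
At P = 12: Qd = 44 - 2·12 = 20 and Qs = 12 - 4 = 8.
Shortage = Qd - Qs = 20 - 8 = 12.

12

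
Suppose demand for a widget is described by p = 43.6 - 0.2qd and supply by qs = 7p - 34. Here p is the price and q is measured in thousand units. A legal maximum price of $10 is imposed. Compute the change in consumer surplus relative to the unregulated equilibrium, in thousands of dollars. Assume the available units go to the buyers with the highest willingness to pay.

Rearranging demand gives qd = 218 - 5p. Without the control the market clears where 218 - 5p = 7p - 34, i.e. p* = 21 and q* = 113.
Since 10 < 21, the ceiling is binding.
At p = 10: qd = 218 - 5·10 = 168 and qs = 7·10 - 34 = 36.
Consumer surplus without the control is ½ · (43.6 - 21) · 113 = 1276.9.
With the ceiling, 36 units are sold at 10 (assume they go to the highest-value buyers). The demand price at q = 36 is 36.4, so CS = ½ · [(43.6 - 10) + (36.4 - 10)] · 36 = 1080.
Change in consumer surplus = 1080 - 1276.9 = -196.9.

-196.9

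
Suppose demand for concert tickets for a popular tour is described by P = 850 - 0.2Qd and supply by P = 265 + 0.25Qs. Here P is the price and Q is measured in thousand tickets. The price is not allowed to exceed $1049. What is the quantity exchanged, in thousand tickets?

Rearranging demand gives Qd = 4250 - 5P; rearranging supply gives Qs = 4P - 1060. Without the control the market clears where 4250 - 5P = 4P - 1060, i.e. P* = 590 and Q* = 1300.
Since 1049 is above P* = 590, the ceiling does not bind and the free-market outcome prevails.

1300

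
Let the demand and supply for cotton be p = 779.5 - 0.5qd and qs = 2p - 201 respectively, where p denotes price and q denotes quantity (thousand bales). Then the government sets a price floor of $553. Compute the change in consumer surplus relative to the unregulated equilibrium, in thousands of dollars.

-63958

Rearranging demand gives qd = 1559 - 2p. Equilibrium: 1559 - 2p = 2p - 201, so 1760 = 4p and p* = 440, q* = 679.
Because the floor (553) lies above the market-clearing price, it is binding.
At p = 553: qd = 1559 - 2·553 = 453 and qs = 2·553 - 201 = 905.
Consumer surplus without the control is ½ · (779.5 - 440) · 679 = 115260.25.
With the floor, consumers buy 453 units at 553, so CS = ½ · (779.5 - 553) · 453 = 51302.25.
Change in consumer surplus = 51302.25 - 115260.25 = -63958.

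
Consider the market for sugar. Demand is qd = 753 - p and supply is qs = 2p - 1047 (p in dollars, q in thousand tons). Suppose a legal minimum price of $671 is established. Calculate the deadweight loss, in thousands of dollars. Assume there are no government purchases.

3780.75

Without the control the market clears where 753 - p = 2p - 1047, i.e. p* = 600 and q* = 153.
The floor of 671 is above the equilibrium price 600, so it binds.
At p = 671: qd = 753 - 671 = 82 and qs = 2·671 - 1047 = 295.
Quantity traded falls to 82. At q = 82 the demand price is 753 - 82 = 671 and the supply price is (1047 + 82)/2 = 564.5.
Deadweight loss = ½ · (671 - 564.5) · (153 - 82) = ½ · 106.5 · 71 = 3780.75.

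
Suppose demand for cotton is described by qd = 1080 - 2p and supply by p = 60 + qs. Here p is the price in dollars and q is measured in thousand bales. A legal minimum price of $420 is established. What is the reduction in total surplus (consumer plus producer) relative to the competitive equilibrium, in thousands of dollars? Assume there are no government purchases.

4800

Rearranging supply gives qs = p - 60. In a free market, 1080 - 2p = p - 60 gives the equilibrium p* = 380, q* = 320.
Because the floor (420) lies above the market-clearing price, it is binding.
At p = 420: qd = 1080 - 2·420 = 240 and qs = 420 - 60 = 360.
Quantity traded falls to 240. At q = 240 the demand price is (1080 - 240)/2 = 420 and the supply price is 60 + 240 = 300.
Deadweight loss = ½ · (420 - 300) · (320 - 240) = ½ · 120 · 80 = 4800.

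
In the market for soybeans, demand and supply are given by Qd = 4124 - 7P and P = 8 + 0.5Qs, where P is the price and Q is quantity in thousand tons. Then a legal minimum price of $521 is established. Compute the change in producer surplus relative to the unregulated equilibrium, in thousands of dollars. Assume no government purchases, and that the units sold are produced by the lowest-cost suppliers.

Rearranging supply gives Qs = 2P - 16. Without the control the market clears where 4124 - 7P = 2P - 16, i.e. P* = 460 and Q* = 904.
The floor of 521 is above the equilibrium price 460, so it binds.
At P = 521: Qd = 4124 - 7·521 = 477 and Qs = 2·521 - 16 = 1026.
Producer surplus without the control is ½ · (460 - 8) · 904 = 204304.
With the floor, 477 units are sold at 521. The supply price at Q = 477 is 246.5, so PS = ½ · [(521 - 8) + (521 - 246.5)] · 477 = 187818.75.
Change in producer surplus = 187818.75 - 204304 = -16485.25.

-16485.25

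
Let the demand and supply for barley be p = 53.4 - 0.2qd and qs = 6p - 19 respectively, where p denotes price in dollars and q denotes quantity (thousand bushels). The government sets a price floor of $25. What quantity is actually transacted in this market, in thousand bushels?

Rearranging demand gives qd = 267 - 5p. Without the control the market clears where 267 - 5p = 6p - 19, i.e. p* = 26 and q* = 137.
The floor of 25 is below the equilibrium price 26, so it is not binding; the market clears at p* = 26, q* = 137.

137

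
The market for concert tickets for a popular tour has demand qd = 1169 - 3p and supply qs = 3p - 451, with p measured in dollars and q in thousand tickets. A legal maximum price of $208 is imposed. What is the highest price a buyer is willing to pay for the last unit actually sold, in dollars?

In a free market, 1169 - 3p = 3p - 451 gives the equilibrium p* = 270, q* = 359.
Since 208 < 270, the ceiling is binding.
At p = 208: qd = 1169 - 3·208 = 545 and qs = 3·208 - 451 = 173.
Only 173 units reach the market. On the demand curve, the marginal buyer's willingness to pay at q = 173 is (1169 - 173)/3 = 332.

332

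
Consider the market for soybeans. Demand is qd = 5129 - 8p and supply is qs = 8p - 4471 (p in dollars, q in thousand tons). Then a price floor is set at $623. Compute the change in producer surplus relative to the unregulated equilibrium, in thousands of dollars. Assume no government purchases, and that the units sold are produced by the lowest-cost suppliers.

1219

Setting quantity demanded equal to quantity supplied, 5129 - 8p = 8p - 4471, gives p* = 600 and q* = 329.
Because the floor (623) lies above the market-clearing price, it is binding.
At p = 623: qd = 5129 - 8·623 = 145 and qs = 8·623 - 4471 = 513.
Producer surplus without the control is ½ · (600 - 558.875) · 329 = 6765.0625.
With the floor, 145 units are sold at 623. The supply price at q = 145 is 577, so PS = ½ · [(623 - 558.875) + (623 - 577)] · 145 = 7984.0625.
Change in producer surplus = 7984.0625 - 6765.0625 = 1219.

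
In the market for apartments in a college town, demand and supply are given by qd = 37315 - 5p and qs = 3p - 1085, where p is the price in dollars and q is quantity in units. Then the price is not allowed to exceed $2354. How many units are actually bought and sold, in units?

5977

Setting quantity demanded equal to quantity supplied, 37315 - 5p = 3p - 1085, gives p* = 4800 and q* = 13315.
Because the ceiling (2354) lies below the market-clearing price, it is binding.
At p = 2354: qd = 37315 - 5·2354 = 25545 and qs = 3·2354 - 1085 = 5977.
The quantity actually transacted is the short side, supply: 5977.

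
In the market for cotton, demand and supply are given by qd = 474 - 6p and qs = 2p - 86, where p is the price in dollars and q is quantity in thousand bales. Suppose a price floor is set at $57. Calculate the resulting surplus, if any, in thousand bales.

Without the control the market clears where 474 - 6p = 2p - 86, i.e. p* = 70 and q* = 54.
The floor of 57 is below the equilibrium price 70, so it is not binding; the market clears at p* = 70, q* = 54.
Since the control does not bind, there is no surplus.

0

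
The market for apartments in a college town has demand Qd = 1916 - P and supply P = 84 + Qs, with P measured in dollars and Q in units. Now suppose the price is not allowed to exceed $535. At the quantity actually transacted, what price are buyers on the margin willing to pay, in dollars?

Rearranging supply gives Qs = P - 84. In a free market, 1916 - P = P - 84 gives the equilibrium P* = 1000, Q* = 916.
Since 535 < 1000, the ceiling is binding.
At P = 535: Qd = 1916 - 535 = 1381 and Qs = 535 - 84 = 451.
Only 451 units reach the market. On the demand curve, the marginal buyer's willingness to pay at Q = 451 is (1916 - 451) = 1465.

1465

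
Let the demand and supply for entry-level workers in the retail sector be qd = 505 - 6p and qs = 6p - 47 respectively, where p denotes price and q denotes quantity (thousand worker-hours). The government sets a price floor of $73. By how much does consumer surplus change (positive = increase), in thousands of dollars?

-3996

Setting quantity demanded equal to quantity supplied, 505 - 6p = 6p - 47, gives p* = 46 and q* = 229.
The floor of 73 is above the equilibrium price 46, so it binds.
At p = 73: qd = 505 - 6·73 = 67 and qs = 6·73 - 47 = 391.
Consumer surplus without the control is ½ · (505/6 - 46) · 229 = 52441/12.
With the floor, consumers buy 67 units at 73, so CS = ½ · (505/6 - 73) · 67 = 4489/12.
Change in consumer surplus = 4489/12 - 52441/12 = -3996.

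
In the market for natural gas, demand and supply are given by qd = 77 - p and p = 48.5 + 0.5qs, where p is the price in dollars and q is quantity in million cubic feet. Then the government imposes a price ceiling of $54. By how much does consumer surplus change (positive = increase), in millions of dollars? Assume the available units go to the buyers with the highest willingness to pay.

Rearranging supply gives qs = 2p - 97. Setting quantity demanded equal to quantity supplied, 77 - p = 2p - 97, gives p* = 58 and q* = 19.
Since 54 < 58, the ceiling is binding.
At p = 54: qd = 77 - 54 = 23 and qs = 2·54 - 97 = 11.
Consumer surplus without the control is ½ · (77 - 58) · 19 = 180.5.
With the ceiling, 11 units are sold at 54 (assume they go to the highest-value buyers). The demand price at q = 11 is 66, so CS = ½ · [(77 - 54) + (66 - 54)] · 11 = 192.5.
Change in consumer surplus = 192.5 - 180.5 = 12.

12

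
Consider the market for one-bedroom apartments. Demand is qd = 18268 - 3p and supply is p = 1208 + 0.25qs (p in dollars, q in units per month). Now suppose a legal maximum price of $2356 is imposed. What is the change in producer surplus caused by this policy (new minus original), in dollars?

Rearranging supply gives qs = 4p - 4832. Setting quantity demanded equal to quantity supplied, 18268 - 3p = 4p - 4832, gives p* = 3300 and q* = 8368.
Since 2356 < 3300, the ceiling is binding.
At p = 2356: qd = 18268 - 3·2356 = 11200 and qs = 4·2356 - 4832 = 4592.
Producer surplus without the control is ½ · (3300 - 1208) · 8368 = 8752928.
With the ceiling, producers sell 4592 units at 2356, so PS = ½ · (2356 - 1208) · 4592 = 2635808.
Change in producer surplus = 2635808 - 8752928 = -6117120.

-6117120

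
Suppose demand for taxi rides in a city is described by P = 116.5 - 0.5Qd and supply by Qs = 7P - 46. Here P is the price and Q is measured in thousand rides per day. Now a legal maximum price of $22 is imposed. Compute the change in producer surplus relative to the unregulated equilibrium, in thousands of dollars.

Rearranging demand gives Qd = 233 - 2P. In a free market, 233 - 2P = 7P - 46 gives the equilibrium P* = 31, Q* = 171.
The ceiling of 22 is below the equilibrium price 31, so it binds.
At P = 22: Qd = 233 - 2·22 = 189 and Qs = 7·22 - 46 = 108.
Producer surplus without the control is ½ · (31 - 46/7) · 171 = 29241/14.
With the ceiling, producers sell 108 units at 22, so PS = ½ · (22 - 46/7) · 108 = 5832/7.
Change in producer surplus = 5832/7 - 29241/14 = -1255.5.

-1255.5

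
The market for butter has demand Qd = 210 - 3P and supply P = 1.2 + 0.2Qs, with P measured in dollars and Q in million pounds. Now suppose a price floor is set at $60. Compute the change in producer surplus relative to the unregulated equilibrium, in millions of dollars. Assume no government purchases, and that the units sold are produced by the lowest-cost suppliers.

Rearranging supply gives Qs = 5P - 6. Equilibrium: 210 - 3P = 5P - 6, so 216 = 8P and P* = 27, Q* = 129.
The floor of 60 is above the equilibrium price 27, so it binds.
At P = 60: Qd = 210 - 3·60 = 30 and Qs = 5·60 - 6 = 294.
Producer surplus without the control is ½ · (27 - 1.2) · 129 = 1664.1.
With the floor, 30 units are sold at 60. The supply price at Q = 30 is 7.2, so PS = ½ · [(60 - 1.2) + (60 - 7.2)] · 30 = 1674.
Change in producer surplus = 1674 - 1664.1 = 9.9.

9.9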